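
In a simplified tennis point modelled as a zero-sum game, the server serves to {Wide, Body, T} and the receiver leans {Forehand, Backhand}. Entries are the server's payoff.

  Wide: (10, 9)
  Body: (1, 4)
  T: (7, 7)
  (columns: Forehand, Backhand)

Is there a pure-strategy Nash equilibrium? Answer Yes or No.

Yes

Row minima: Wide → 9, Body → 1, T → 7; maximin = 9.
Column maxima: Forehand → 10, Backhand → 9; minimax = 9.
maximin = minimax = 9, so a saddle point exists.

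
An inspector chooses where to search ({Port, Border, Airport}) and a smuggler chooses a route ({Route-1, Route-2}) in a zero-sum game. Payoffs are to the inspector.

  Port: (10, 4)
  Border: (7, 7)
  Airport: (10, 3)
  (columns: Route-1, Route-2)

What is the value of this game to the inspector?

7

Row minima: Port → 4, Border → 7, Airport → 3; maximin = 7.
Column maxima: Route-1 → 10, Route-2 → 7; minimax = 7.
Since maximin = minimax = 7, there is a saddle point and the value is 7.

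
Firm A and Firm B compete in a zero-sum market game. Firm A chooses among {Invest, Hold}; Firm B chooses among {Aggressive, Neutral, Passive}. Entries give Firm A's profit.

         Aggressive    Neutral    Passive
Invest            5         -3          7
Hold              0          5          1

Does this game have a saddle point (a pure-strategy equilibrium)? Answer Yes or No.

No

Row minima: Invest → -3, Hold → 0; maximin = 0.
Column maxima: Aggressive → 5, Neutral → 5, Passive → 7; minimax = 5.
0 ≠ 5, so no pure-strategy equilibrium exists.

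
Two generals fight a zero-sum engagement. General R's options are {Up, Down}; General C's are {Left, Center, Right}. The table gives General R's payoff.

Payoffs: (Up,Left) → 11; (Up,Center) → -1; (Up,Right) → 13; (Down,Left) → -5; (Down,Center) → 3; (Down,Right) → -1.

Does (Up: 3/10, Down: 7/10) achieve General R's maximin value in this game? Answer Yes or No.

Against Left this mix gives (3/10)·11 + (7/10)·(-5) = -1/5.
Against Center this mix gives (3/10)·(-1) + (7/10)·3 = 9/5.
Against Right this mix gives (3/10)·13 + (7/10)·(-1) = 16/5.
General C will play Left, holding General R to -1/5. Shifting weight toward the row that does better against Left would raise this floor (the equalizing mix achieves 7/5 against both Left and Center), so the proposed strategy is not optimal.

No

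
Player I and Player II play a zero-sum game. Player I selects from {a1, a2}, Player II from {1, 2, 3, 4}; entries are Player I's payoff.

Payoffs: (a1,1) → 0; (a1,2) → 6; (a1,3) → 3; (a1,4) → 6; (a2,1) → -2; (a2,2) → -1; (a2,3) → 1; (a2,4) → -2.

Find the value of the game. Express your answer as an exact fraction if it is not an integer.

Row minima: a1 → 0, a2 → -2; maximin = 0.
Column maxima: 1 → 0, 2 → 6, 3 → 3, 4 → 6; minimax = 0.
Since maximin = minimax = 0, there is a saddle point and the value is 0.

0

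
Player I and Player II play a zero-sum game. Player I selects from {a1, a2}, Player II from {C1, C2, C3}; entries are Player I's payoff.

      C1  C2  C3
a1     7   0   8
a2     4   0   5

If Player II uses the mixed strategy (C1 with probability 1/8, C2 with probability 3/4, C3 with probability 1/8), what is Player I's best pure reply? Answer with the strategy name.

Expected payoff of a1: (1/8)·7 + (3/4)·0 + (1/8)·8 = 15/8.
Expected payoff of a2: (1/8)·4 + (3/4)·0 + (1/8)·5 = 9/8.
The largest is 15/8, so Player I's best response is a1.

a1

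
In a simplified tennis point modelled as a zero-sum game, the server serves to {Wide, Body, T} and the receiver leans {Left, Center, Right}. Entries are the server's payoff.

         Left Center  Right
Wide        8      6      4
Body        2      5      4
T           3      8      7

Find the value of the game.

11/2

Row minima: Wide → 4, Body → 2, T → 3; maximin = 4.
Column maxima: Left → 8, Center → 8, Right → 7; minimax = 7.
4 ≠ 7, so there is no saddle point; optimal play is mixed.
Body is strictly dominated by T, so the server never plays it.
Center is strictly dominated by Right (it gives the server strictly more in every row), so the receiver never plays it.
On the remaining 2×2 (Wide, T vs Left, Right):
Let the server play Wide with probability p. Expected payoff against Left: 8p + 3(1−p) = 5p + 3; against Right: 4p + 7(1−p) = −3p + 7.
Setting these equal: 5p + 3 = −3p + 7 ⇒ 8p = 4 ⇒ p = 1/2, and the value is (5)·(1/2) + 3 = 11/2.
For the receiver: with q = P(Left), equating Wide's and T's payoffs gives 4q + 4 = −4q + 7 ⇒ q = 3/8.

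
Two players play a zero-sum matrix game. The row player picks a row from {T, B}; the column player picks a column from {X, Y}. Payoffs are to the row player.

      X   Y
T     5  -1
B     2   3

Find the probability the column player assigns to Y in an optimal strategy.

Row minima: T → -1, B → 2; maximin = 2.
Column maxima: X → 5, Y → 3; minimax = 3.
2 ≠ 3, so there is no saddle point; optimal play is mixed.
Let the row player play T with probability p. Expected payoff against X: 5p + 2(1−p) = 3p + 2; against Y: (-1)p + 3(1−p) = −4p + 3.
Setting these equal: 3p + 2 = −4p + 3 ⇒ 7p = 1 ⇒ p = 1/7, and the value is (3)·(1/7) + 2 = 17/7.
For the column player: with q = P(X), equating T's and B's payoffs gives 6q − 1 = −q + 3 ⇒ q = 4/7.

3/7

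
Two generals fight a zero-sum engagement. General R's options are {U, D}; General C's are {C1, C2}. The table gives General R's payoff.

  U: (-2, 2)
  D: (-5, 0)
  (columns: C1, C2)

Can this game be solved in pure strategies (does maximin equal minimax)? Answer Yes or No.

Yes

Row minima: U → -2, D → -5; maximin = -2.
Column maxima: C1 → -2, C2 → 2; minimax = -2.
maximin = minimax = -2, so a saddle point exists.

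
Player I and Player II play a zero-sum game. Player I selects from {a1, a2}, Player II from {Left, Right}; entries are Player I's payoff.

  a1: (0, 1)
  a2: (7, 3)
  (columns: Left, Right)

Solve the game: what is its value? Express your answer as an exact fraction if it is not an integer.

Row minima: a1 → 0, a2 → 3; maximin = 3.
Column maxima: Left → 7, Right → 3; minimax = 3.
Since maximin = minimax = 3, there is a saddle point and the value is 3.

3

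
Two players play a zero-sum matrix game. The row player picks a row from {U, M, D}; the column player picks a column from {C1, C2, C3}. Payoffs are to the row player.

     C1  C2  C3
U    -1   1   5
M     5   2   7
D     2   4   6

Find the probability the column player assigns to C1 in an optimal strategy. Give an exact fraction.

2/5

Row minima: U → -1, M → 2, D → 2; maximin = 2.
Column maxima: C1 → 5, C2 → 4, C3 → 7; minimax = 4.
2 ≠ 4, so there is no saddle point; optimal play is mixed.
U is strictly dominated by M, so the row player never plays it.
C3 is strictly dominated by C1 (it gives the row player strictly more in every row), so the column player never plays it.
On the remaining 2×2 (M, D vs C1, C2):
Let the row player play M with probability p. Expected payoff against C1: 5p + 2(1−p) = 3p + 2; against C2: 2p + 4(1−p) = −2p + 4.
Setting these equal: 3p + 2 = −2p + 4 ⇒ 5p = 2 ⇒ p = 2/5, and the value is (3)·(2/5) + 2 = 16/5.
For the column player: with q = P(C1), equating M's and D's payoffs gives 3q + 2 = −2q + 4 ⇒ q = 2/5.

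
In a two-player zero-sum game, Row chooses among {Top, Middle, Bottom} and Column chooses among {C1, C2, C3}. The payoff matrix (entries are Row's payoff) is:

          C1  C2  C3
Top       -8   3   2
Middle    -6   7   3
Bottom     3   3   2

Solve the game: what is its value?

21/10

Row minima: Top → -8, Middle → -6, Bottom → 2; maximin = 2.
Column maxima: C1 → 3, C2 → 7, C3 → 3; minimax = 3.
2 ≠ 3, so there is no saddle point; optimal play is mixed.
Top is strictly dominated by Middle, so Row never plays it.
C2 is strictly dominated by C3 (it gives Row strictly more in every row), so Column never plays it.
On the remaining 2×2 (Middle, Bottom vs C1, C3):
Let Row play Middle with probability p. Expected payoff against C1: (-6)p + 3(1−p) = −9p + 3; against C3: 3p + 2(1−p) = p + 2.
Setting these equal: −9p + 3 = p + 2 ⇒ −10p = -1 ⇒ p = 1/10, and the value is (-9)·(1/10) + 3 = 21/10.
For Column: with q = P(C1), equating Middle's and Bottom's payoffs gives −9q + 3 = q + 2 ⇒ q = 1/10.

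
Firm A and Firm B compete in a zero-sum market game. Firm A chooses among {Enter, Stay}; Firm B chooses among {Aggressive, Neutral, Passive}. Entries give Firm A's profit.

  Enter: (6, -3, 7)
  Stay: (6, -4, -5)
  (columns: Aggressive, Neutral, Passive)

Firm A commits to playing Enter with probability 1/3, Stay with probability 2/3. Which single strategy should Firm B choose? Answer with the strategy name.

If Firm B plays Aggressive, Firm A's expected payoff is (1/3)·6 + (2/3)·6 = 6.
If Firm B plays Neutral, Firm A's expected payoff is (1/3)·(-3) + (2/3)·(-4) = -11/3.
If Firm B plays Passive, Firm A's expected payoff is (1/3)·7 + (2/3)·(-5) = -1.
Firm B minimizes Firm A's payoff; the smallest is -11/3, so the best response is Neutral.

Neutral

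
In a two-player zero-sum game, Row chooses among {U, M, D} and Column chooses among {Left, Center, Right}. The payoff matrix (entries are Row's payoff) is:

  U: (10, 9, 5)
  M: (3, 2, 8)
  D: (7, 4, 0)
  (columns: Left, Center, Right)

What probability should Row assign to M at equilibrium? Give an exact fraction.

2/5

Row minima: U → 5, M → 2, D → 0; maximin = 5.
Column maxima: Left → 10, Center → 9, Right → 8; minimax = 8.
5 ≠ 8, so there is no saddle point; optimal play is mixed.
D is strictly dominated by U, so Row never plays it.
Left is strictly dominated by Center (it gives Row strictly more in every row), so Column never plays it.
On the remaining 2×2 (U, M vs Center, Right):
Let Row play U with probability p. Expected payoff against Center: 9p + 2(1−p) = 7p + 2; against Right: 5p + 8(1−p) = −3p + 8.
Setting these equal: 7p + 2 = −3p + 8 ⇒ 10p = 6 ⇒ p = 3/5, and the value is (7)·(3/5) + 2 = 31/5.
For Column: with q = P(Center), equating U's and M's payoffs gives 4q + 5 = −6q + 8 ⇒ q = 3/10.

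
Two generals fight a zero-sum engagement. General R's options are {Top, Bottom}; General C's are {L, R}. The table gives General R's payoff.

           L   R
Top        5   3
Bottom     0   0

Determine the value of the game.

3

Row minima: Top → 3, Bottom → 0; maximin = 3.
Column maxima: L → 5, R → 3; minimax = 3.
Since maximin = minimax = 3, there is a saddle point and the value is 3.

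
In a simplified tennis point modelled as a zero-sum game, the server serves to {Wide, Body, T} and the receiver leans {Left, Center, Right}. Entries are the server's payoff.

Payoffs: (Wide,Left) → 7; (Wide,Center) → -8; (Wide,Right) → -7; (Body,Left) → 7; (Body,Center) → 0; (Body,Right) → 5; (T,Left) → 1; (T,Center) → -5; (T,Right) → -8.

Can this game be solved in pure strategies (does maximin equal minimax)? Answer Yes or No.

Yes

Row minima: Wide → -8, Body → 0, T → -8; maximin = 0.
Column maxima: Left → 7, Center → 0, Right → 5; minimax = 0.
maximin = minimax = 0, so a saddle point exists.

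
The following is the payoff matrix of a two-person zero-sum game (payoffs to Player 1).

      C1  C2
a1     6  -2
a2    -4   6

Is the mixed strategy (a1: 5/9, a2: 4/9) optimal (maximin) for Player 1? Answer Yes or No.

Against C1 this mix gives (5/9)·6 + (4/9)·(-4) = 14/9.
Against C2 this mix gives (5/9)·(-2) + (4/9)·6 = 14/9.
All of Player 2's active replies (C1, C2) yield 14/9, and no column does worse for Player 1. The mix makes Player 2 indifferent and guarantees 14/9, so it is optimal.

Yes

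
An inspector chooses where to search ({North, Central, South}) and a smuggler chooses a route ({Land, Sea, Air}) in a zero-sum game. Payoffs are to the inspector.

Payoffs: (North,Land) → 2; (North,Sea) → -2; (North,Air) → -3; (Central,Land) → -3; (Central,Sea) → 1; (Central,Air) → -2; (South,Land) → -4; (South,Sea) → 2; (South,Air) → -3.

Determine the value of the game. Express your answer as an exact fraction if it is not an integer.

Row minima: North → -3, Central → -3, South → -4; maximin = -3.
Column maxima: Land → 2, Sea → 2, Air → -2; minimax = -2.
-3 ≠ -2, so there is no saddle point; optimal play is mixed.
Sea is strictly dominated by Air (it gives the inspector strictly more in every row), so the smuggler never plays it.
With Sea eliminated, South is strictly dominated by Central (Central gives the inspector strictly more in every remaining column), so the inspector never plays it.
On the remaining 2×2 (North, Central vs Land, Air):
Let the inspector play North with probability p. Expected payoff against Land: 2p + (-3)(1−p) = 5p − 3; against Air: (-3)p + (-2)(1−p) = −p − 2.
Setting these equal: 5p − 3 = −p − 2 ⇒ 6p = 1 ⇒ p = 1/6, and the value is (5)·(1/6) − 3 = -13/6.
For the smuggler: with q = P(Land), equating North's and Central's payoffs gives 5q − 3 = −q − 2 ⇒ q = 1/6.

-13/6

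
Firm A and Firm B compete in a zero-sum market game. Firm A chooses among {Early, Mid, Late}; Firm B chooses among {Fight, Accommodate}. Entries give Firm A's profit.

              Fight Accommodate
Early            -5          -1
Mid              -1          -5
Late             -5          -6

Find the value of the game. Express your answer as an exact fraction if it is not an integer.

-3

Row minima: Early → -5, Mid → -5, Late → -6; maximin = -5.
Column maxima: Fight → -1, Accommodate → -1; minimax = -1.
-5 ≠ -1, so there is no saddle point; optimal play is mixed.
Late is strictly dominated by Mid, so Firm A never plays it.
On the remaining 2×2 (Early, Mid vs Fight, Accommodate):
Let Firm A play Early with probability p. Expected payoff against Fight: (-5)p + (-1)(1−p) = −4p − 1; against Accommodate: (-1)p + (-5)(1−p) = 4p − 5.
Setting these equal: −4p − 1 = 4p − 5 ⇒ −8p = -4 ⇒ p = 1/2, and the value is (-4)·(1/2) − 1 = -3.
For Firm B: with q = P(Fight), equating Early's and Mid's payoffs gives −4q − 1 = 4q − 5 ⇒ q = 1/2.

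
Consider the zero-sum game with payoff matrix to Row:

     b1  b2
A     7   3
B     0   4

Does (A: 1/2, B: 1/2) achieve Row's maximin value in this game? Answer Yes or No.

Against b1 this mix gives (1/2)·7 + (1/2)·0 = 7/2.
Against b2 this mix gives (1/2)·3 + (1/2)·4 = 7/2.
All of Column's active replies (b1, b2) yield 7/2, and no column does worse for Row. The mix makes Column indifferent and guarantees 7/2, so it is optimal.

Yes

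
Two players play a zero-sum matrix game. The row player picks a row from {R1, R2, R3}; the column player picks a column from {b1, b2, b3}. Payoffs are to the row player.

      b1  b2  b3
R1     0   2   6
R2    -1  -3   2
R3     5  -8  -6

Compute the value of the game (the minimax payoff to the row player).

Row minima: R1 → 0, R2 → -3, R3 → -8; maximin = 0.
Column maxima: b1 → 5, b2 → 2, b3 → 6; minimax = 2.
0 ≠ 2, so there is no saddle point; optimal play is mixed.
R2 is strictly dominated by R1, so the row player never plays it.
b3 is strictly dominated by b2 (it gives the row player strictly more in every row), so the column player never plays it.
On the remaining 2×2 (R1, R3 vs b1, b2):
Let the row player play R1 with probability p. Expected payoff against b1: 0p + 5(1−p) = −5p + 5; against b2: 2p + (-8)(1−p) = 10p − 8.
Setting these equal: −5p + 5 = 10p − 8 ⇒ −15p = -13 ⇒ p = 13/15, and the value is (-5)·(13/15) + 5 = 2/3.
For the column player: with q = P(b1), equating R1's and R3's payoffs gives −2q + 2 = 13q − 8 ⇒ q = 2/3.

2/3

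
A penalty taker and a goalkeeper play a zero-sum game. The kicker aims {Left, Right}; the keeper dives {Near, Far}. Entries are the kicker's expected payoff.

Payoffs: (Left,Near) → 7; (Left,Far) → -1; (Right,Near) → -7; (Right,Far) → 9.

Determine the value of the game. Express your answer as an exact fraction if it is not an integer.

7/3

Row minima: Left → -1, Right → -7; maximin = -1.
Column maxima: Near → 7, Far → 9; minimax = 7.
-1 ≠ 7, so there is no saddle point; optimal play is mixed.
Let the kicker play Left with probability p. Expected payoff against Near: 7p + (-7)(1−p) = 14p − 7; against Far: (-1)p + 9(1−p) = −10p + 9.
Setting these equal: 14p − 7 = −10p + 9 ⇒ 24p = 16 ⇒ p = 2/3, and the value is (14)·(2/3) − 7 = 7/3.
For the keeper: with q = P(Near), equating Left's and Right's payoffs gives 8q − 1 = −16q + 9 ⇒ q = 5/12.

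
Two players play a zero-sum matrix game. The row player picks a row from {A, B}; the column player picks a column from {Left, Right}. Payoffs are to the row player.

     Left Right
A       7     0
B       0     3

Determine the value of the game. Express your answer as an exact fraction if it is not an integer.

21/10

Row minima: A → 0, B → 0; maximin = 0.
Column maxima: Left → 7, Right → 3; minimax = 3.
0 ≠ 3, so there is no saddle point; optimal play is mixed.
Let the row player play A with probability p. Expected payoff against Left: 7p + 0(1−p) = 7p; against Right: 0p + 3(1−p) = −3p + 3.
Setting these equal: 7p = −3p + 3 ⇒ 10p = 3 ⇒ p = 3/10, and the value is (7)·(3/10) = 21/10.
For the column player: with q = P(Left), equating A's and B's payoffs gives 7q = −3q + 3 ⇒ q = 3/10.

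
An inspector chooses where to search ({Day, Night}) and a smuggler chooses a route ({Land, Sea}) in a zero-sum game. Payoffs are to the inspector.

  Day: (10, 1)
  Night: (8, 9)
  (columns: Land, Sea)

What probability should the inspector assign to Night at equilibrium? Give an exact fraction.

Row minima: Day → 1, Night → 8; maximin = 8.
Column maxima: Land → 10, Sea → 9; minimax = 9.
8 ≠ 9, so there is no saddle point; optimal play is mixed.
Let the inspector play Day with probability p. Expected payoff against Land: 10p + 8(1−p) = 2p + 8; against Sea: 1p + 9(1−p) = −8p + 9.
Setting these equal: 2p + 8 = −8p + 9 ⇒ 10p = 1 ⇒ p = 1/10, and the value is (2)·(1/10) + 8 = 41/5.
For the smuggler: with q = P(Land), equating Day's and Night's payoffs gives 9q + 1 = −q + 9 ⇒ q = 4/5.

9/10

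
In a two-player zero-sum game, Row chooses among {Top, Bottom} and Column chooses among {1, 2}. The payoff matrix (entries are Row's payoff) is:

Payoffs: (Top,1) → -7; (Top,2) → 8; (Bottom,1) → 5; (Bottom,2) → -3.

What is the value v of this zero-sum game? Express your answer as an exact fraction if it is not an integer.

Row minima: Top → -7, Bottom → -3; maximin = -3.
Column maxima: 1 → 5, 2 → 8; minimax = 5.
-3 ≠ 5, so there is no saddle point; optimal play is mixed.
Let Row play Top with probability p. Expected payoff against 1: (-7)p + 5(1−p) = −12p + 5; against 2: 8p + (-3)(1−p) = 11p − 3.
Setting these equal: −12p + 5 = 11p − 3 ⇒ −23p = -8 ⇒ p = 8/23, and the value is (-12)·(8/23) + 5 = 19/23.
For Column: with q = P(1), equating Top's and Bottom's payoffs gives −15q + 8 = 8q − 3 ⇒ q = 11/23.

19/23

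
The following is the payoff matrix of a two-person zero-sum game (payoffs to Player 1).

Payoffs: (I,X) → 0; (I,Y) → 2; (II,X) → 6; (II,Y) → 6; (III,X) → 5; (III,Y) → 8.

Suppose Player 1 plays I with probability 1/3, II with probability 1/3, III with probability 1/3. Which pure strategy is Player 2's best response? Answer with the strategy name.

If Player 2 plays X, Player 1's expected payoff is (1/3)·0 + (1/3)·6 + (1/3)·5 = 11/3.
If Player 2 plays Y, Player 1's expected payoff is (1/3)·2 + (1/3)·6 + (1/3)·8 = 16/3.
Player 2 minimizes Player 1's payoff; the smallest is 11/3, so the best response is X.

X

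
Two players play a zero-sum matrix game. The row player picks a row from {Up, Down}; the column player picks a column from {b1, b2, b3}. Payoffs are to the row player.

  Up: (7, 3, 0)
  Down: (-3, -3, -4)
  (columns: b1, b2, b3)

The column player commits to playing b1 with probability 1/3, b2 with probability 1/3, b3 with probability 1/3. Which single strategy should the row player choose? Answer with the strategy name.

Up

Expected payoff of Up: (1/3)·7 + (1/3)·3 + (1/3)·0 = 10/3.
Expected payoff of Down: (1/3)·(-3) + (1/3)·(-3) + (1/3)·(-4) = -10/3.
The largest is 10/3, so the row player's best response is Up.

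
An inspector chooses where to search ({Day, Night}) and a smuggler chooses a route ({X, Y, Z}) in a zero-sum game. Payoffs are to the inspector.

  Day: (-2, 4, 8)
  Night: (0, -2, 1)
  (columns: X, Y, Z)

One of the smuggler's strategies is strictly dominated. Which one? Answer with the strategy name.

X holds the inspector's payoff strictly below Z in every row: -2 < 8, 0 < 1.
So Z is strictly dominated for the smuggler.

Z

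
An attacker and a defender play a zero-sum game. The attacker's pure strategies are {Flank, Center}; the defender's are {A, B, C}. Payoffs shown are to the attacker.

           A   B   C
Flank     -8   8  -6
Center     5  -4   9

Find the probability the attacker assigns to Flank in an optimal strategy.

9/25

Row minima: Flank → -8, Center → -4; maximin = -4.
Column maxima: A → 5, B → 8, C → 9; minimax = 5.
-4 ≠ 5, so there is no saddle point; optimal play is mixed.
C is strictly dominated by A (it gives the attacker strictly more in every row), so the defender never plays it.
On the remaining 2×2 (Flank, Center vs A, B):
Let the attacker play Flank with probability p. Expected payoff against A: (-8)p + 5(1−p) = −13p + 5; against B: 8p + (-4)(1−p) = 12p − 4.
Setting these equal: −13p + 5 = 12p − 4 ⇒ −25p = -9 ⇒ p = 9/25, and the value is (-13)·(9/25) + 5 = 8/25.
For the defender: with q = P(A), equating Flank's and Center's payoffs gives −16q + 8 = 9q − 4 ⇒ q = 12/25.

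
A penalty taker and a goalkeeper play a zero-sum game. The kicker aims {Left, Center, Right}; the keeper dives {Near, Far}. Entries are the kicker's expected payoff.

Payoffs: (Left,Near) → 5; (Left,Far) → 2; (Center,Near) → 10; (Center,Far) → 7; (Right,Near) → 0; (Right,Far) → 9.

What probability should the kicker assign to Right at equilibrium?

1/4

Row minima: Left → 2, Center → 7, Right → 0; maximin = 7.
Column maxima: Near → 10, Far → 9; minimax = 9.
7 ≠ 9, so there is no saddle point; optimal play is mixed.
Left is strictly dominated by Center, so the kicker never plays it.
On the remaining 2×2 (Center, Right vs Near, Far):
Let the kicker play Center with probability p. Expected payoff against Near: 10p + 0(1−p) = 10p; against Far: 7p + 9(1−p) = −2p + 9.
Setting these equal: 10p = −2p + 9 ⇒ 12p = 9 ⇒ p = 3/4, and the value is (10)·(3/4) = 15/2.
For the keeper: with q = P(Near), equating Center's and Right's payoffs gives 3q + 7 = −9q + 9 ⇒ q = 1/6.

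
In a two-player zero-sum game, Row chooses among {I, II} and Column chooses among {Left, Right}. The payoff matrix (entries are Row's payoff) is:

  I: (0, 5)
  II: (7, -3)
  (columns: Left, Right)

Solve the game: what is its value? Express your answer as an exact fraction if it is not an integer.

Row minima: I → 0, II → -3; maximin = 0.
Column maxima: Left → 7, Right → 5; minimax = 5.
0 ≠ 5, so there is no saddle point; optimal play is mixed.
Let Row play I with probability p. Expected payoff against Left: 0p + 7(1−p) = −7p + 7; against Right: 5p + (-3)(1−p) = 8p − 3.
Setting these equal: −7p + 7 = 8p − 3 ⇒ −15p = -10 ⇒ p = 2/3, and the value is (-7)·(2/3) + 7 = 7/3.
For Column: with q = P(Left), equating I's and II's payoffs gives −5q + 5 = 10q − 3 ⇒ q = 8/15.

7/3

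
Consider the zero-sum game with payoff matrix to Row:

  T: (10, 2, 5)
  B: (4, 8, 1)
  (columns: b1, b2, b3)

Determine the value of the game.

19/5

Row minima: T → 2, B → 1; maximin = 2.
Column maxima: b1 → 10, b2 → 8, b3 → 5; minimax = 5.
2 ≠ 5, so there is no saddle point; optimal play is mixed.
b1 is strictly dominated by b3 (it gives Row strictly more in every row), so Column never plays it.
On the remaining 2×2 (T, B vs b2, b3):
Let Row play T with probability p. Expected payoff against b2: 2p + 8(1−p) = −6p + 8; against b3: 5p + 1(1−p) = 4p + 1.
Setting these equal: −6p + 8 = 4p + 1 ⇒ −10p = -7 ⇒ p = 7/10, and the value is (-6)·(7/10) + 8 = 19/5.
For Column: with q = P(b2), equating T's and B's payoffs gives −3q + 5 = 7q + 1 ⇒ q = 2/5.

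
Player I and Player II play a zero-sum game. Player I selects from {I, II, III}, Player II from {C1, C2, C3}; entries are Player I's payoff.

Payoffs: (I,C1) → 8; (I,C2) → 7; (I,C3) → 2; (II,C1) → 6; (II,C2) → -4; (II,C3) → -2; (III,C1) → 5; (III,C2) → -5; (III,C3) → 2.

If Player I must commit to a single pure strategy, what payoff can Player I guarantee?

Row minima: I → 2, II → -4, III → -5.
The best of these is 2.

2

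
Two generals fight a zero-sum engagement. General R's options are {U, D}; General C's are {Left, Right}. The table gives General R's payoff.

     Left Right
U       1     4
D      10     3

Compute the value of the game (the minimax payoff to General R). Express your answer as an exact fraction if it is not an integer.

37/10

Row minima: U → 1, D → 3; maximin = 3.
Column maxima: Left → 10, Right → 4; minimax = 4.
3 ≠ 4, so there is no saddle point; optimal play is mixed.
Let General R play U with probability p. Expected payoff against Left: 1p + 10(1−p) = −9p + 10; against Right: 4p + 3(1−p) = p + 3.
Setting these equal: −9p + 10 = p + 3 ⇒ −10p = -7 ⇒ p = 7/10, and the value is (-9)·(7/10) + 10 = 37/10.
For General C: with q = P(Left), equating U's and D's payoffs gives −3q + 4 = 7q + 3 ⇒ q = 1/10.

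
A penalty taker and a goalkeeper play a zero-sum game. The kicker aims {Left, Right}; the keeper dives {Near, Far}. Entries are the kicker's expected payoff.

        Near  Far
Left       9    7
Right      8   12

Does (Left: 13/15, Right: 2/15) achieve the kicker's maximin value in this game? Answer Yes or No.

Against Near this mix gives (13/15)·9 + (2/15)·8 = 133/15.
Against Far this mix gives (13/15)·7 + (2/15)·12 = 23/3.
The keeper will play Far, holding the kicker to 23/3. Shifting weight toward the row that does better against Far would raise this floor (the equalizing mix achieves 26/3 against both Far and Near), so the proposed strategy is not optimal.

No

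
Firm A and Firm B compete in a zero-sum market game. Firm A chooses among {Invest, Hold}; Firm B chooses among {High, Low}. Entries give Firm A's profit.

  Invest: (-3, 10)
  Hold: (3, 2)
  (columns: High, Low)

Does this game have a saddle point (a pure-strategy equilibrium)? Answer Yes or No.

Row minima: Invest → -3, Hold → 2; maximin = 2.
Column maxima: High → 3, Low → 10; minimax = 3.
2 ≠ 3, so no pure-strategy equilibrium exists.

No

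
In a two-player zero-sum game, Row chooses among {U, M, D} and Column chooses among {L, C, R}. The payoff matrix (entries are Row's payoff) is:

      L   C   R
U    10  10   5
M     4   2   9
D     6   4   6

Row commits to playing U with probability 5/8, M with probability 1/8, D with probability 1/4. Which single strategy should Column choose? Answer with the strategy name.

R

If Column plays L, Row's expected payoff is (5/8)·10 + (1/8)·4 + (1/4)·6 = 33/4.
If Column plays C, Row's expected payoff is (5/8)·10 + (1/8)·2 + (1/4)·4 = 15/2.
If Column plays R, Row's expected payoff is (5/8)·5 + (1/8)·9 + (1/4)·6 = 23/4.
Column minimizes Row's payoff; the smallest is 23/4, so the best response is R.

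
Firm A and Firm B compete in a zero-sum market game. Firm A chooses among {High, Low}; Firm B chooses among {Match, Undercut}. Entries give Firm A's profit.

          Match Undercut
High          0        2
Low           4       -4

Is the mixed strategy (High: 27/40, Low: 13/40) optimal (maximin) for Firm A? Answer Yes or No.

Against Match this mix gives (27/40)·0 + (13/40)·4 = 13/10.
Against Undercut this mix gives (27/40)·2 + (13/40)·(-4) = 1/20.
Firm B will play Undercut, holding Firm A to 1/20. Shifting weight toward the row that does better against Undercut would raise this floor (the equalizing mix achieves 4/5 against both Undercut and Match), so the proposed strategy is not optimal.

No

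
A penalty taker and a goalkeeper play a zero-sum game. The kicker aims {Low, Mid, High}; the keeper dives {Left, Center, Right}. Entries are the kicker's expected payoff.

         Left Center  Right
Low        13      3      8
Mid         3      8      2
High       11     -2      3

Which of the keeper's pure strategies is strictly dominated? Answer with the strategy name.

Left

Right holds the kicker's payoff strictly below Left in every row: 8 < 13, 2 < 3, 3 < 11.
So Left is strictly dominated for the keeper.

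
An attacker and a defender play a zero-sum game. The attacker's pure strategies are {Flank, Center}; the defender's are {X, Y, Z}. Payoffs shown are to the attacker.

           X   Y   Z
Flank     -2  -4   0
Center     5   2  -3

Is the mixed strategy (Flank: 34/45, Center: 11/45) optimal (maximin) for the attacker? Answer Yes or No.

No

Against X this mix gives (34/45)·(-2) + (11/45)·5 = -13/45.
Against Y this mix gives (34/45)·(-4) + (11/45)·2 = -38/15.
Against Z this mix gives (34/45)·0 + (11/45)·(-3) = -11/15.
The defender will play Y, holding the attacker to -38/15. Shifting weight toward the row that does better against Y would raise this floor (the equalizing mix achieves -4/3 against both Y and Z), so the proposed strategy is not optimal.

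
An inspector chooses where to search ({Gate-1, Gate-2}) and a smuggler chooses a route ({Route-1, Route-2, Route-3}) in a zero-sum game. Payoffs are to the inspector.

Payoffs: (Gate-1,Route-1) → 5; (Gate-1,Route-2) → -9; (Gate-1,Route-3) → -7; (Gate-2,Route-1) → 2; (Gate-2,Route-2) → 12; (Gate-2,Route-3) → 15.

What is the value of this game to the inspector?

13/4

Row minima: Gate-1 → -9, Gate-2 → 2; maximin = 2.
Column maxima: Route-1 → 5, Route-2 → 12, Route-3 → 15; minimax = 5.
2 ≠ 5, so there is no saddle point; optimal play is mixed.
Route-3 is strictly dominated by Route-2 (it gives the inspector strictly more in every row), so the smuggler never plays it.
On the remaining 2×2 (Gate-1, Gate-2 vs Route-1, Route-2):
Let the inspector play Gate-1 with probability p. Expected payoff against Route-1: 5p + 2(1−p) = 3p + 2; against Route-2: (-9)p + 12(1−p) = −21p + 12.
Setting these equal: 3p + 2 = −21p + 12 ⇒ 24p = 10 ⇒ p = 5/12, and the value is (3)·(5/12) + 2 = 13/4.
For the smuggler: with q = P(Route-1), equating Gate-1's and Gate-2's payoffs gives 14q − 9 = −10q + 12 ⇒ q = 7/8.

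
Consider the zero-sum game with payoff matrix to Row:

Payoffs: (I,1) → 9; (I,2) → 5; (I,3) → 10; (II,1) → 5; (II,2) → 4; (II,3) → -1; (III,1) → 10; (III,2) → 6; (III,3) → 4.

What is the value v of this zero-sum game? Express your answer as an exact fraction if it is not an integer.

40/7

Row minima: I → 5, II → -1, III → 4; maximin = 5.
Column maxima: 1 → 10, 2 → 6, 3 → 10; minimax = 6.
5 ≠ 6, so there is no saddle point; optimal play is mixed.
II is strictly dominated by I, so Row never plays it.
1 is strictly dominated by 2 (it gives Row strictly more in every row), so Column never plays it.
On the remaining 2×2 (I, III vs 2, 3):
Let Row play I with probability p. Expected payoff against 2: 5p + 6(1−p) = −p + 6; against 3: 10p + 4(1−p) = 6p + 4.
Setting these equal: −p + 6 = 6p + 4 ⇒ −7p = -2 ⇒ p = 2/7, and the value is (-1)·(2/7) + 6 = 40/7.
For Column: with q = P(2), equating I's and III's payoffs gives −5q + 10 = 2q + 4 ⇒ q = 6/7.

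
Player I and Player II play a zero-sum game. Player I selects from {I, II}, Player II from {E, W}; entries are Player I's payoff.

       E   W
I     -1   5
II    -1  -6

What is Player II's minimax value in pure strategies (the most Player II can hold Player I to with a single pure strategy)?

-1

Column maxima: E → -1, W → 5.
The smallest of these is -1.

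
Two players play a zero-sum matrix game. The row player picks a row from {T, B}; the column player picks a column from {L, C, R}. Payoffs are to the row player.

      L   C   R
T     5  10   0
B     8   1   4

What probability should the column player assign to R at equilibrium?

9/13

Row minima: T → 0, B → 1; maximin = 1.
Column maxima: L → 8, C → 10, R → 4; minimax = 4.
1 ≠ 4, so there is no saddle point; optimal play is mixed.
L is strictly dominated by R (it gives the row player strictly more in every row), so the column player never plays it.
On the remaining 2×2 (T, B vs C, R):
Let the row player play T with probability p. Expected payoff against C: 10p + 1(1−p) = 9p + 1; against R: 0p + 4(1−p) = −4p + 4.
Setting these equal: 9p + 1 = −4p + 4 ⇒ 13p = 3 ⇒ p = 3/13, and the value is (9)·(3/13) + 1 = 40/13.
For the column player: with q = P(C), equating T's and B's payoffs gives 10q = −3q + 4 ⇒ q = 4/13.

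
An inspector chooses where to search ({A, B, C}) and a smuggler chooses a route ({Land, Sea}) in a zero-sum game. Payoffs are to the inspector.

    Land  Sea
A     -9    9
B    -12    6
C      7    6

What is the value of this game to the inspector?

Row minima: A → -9, B → -12, C → 6; maximin = 6.
Column maxima: Land → 7, Sea → 9; minimax = 7.
6 ≠ 7, so there is no saddle point; optimal play is mixed.
B is strictly dominated by A, so the inspector never plays it.
On the remaining 2×2 (A, C vs Land, Sea):
Let the inspector play A with probability p. Expected payoff against Land: (-9)p + 7(1−p) = −16p + 7; against Sea: 9p + 6(1−p) = 3p + 6.
Setting these equal: −16p + 7 = 3p + 6 ⇒ −19p = -1 ⇒ p = 1/19, and the value is (-16)·(1/19) + 7 = 117/19.
For the smuggler: with q = P(Land), equating A's and C's payoffs gives −18q + 9 = q + 6 ⇒ q = 3/19.

117/19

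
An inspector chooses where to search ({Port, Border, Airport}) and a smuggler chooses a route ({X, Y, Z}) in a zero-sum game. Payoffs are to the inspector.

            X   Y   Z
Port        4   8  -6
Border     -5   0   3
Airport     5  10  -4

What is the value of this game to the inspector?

-5/17

Row minima: Port → -6, Border → -5, Airport → -4; maximin = -4.
Column maxima: X → 5, Y → 10, Z → 3; minimax = 3.
-4 ≠ 3, so there is no saddle point; optimal play is mixed.
Port is strictly dominated by Airport, so the inspector never plays it.
Y is strictly dominated by X (it gives the inspector strictly more in every row), so the smuggler never plays it.
On the remaining 2×2 (Border, Airport vs X, Z):
Let the inspector play Border with probability p. Expected payoff against X: (-5)p + 5(1−p) = −10p + 5; against Z: 3p + (-4)(1−p) = 7p − 4.
Setting these equal: −10p + 5 = 7p − 4 ⇒ −17p = -9 ⇒ p = 9/17, and the value is (-10)·(9/17) + 5 = -5/17.
For the smuggler: with q = P(X), equating Border's and Airport's payoffs gives −8q + 3 = 9q − 4 ⇒ q = 7/17.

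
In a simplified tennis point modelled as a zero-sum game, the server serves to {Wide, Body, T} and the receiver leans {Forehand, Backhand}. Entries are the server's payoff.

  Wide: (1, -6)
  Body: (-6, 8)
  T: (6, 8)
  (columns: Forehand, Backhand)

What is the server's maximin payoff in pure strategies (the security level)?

6

Row minima: Wide → -6, Body → -6, T → 6.
The best of these is 6.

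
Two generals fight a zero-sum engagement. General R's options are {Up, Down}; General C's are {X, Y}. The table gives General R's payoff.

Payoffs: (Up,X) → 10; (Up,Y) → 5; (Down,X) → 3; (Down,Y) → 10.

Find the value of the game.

85/12

Row minima: Up → 5, Down → 3; maximin = 5.
Column maxima: X → 10, Y → 10; minimax = 10.
5 ≠ 10, so there is no saddle point; optimal play is mixed.
Let General R play Up with probability p. Expected payoff against X: 10p + 3(1−p) = 7p + 3; against Y: 5p + 10(1−p) = −5p + 10.
Setting these equal: 7p + 3 = −5p + 10 ⇒ 12p = 7 ⇒ p = 7/12, and the value is (7)·(7/12) + 3 = 85/12.
For General C: with q = P(X), equating Up's and Down's payoffs gives 5q + 5 = −7q + 10 ⇒ q = 5/12.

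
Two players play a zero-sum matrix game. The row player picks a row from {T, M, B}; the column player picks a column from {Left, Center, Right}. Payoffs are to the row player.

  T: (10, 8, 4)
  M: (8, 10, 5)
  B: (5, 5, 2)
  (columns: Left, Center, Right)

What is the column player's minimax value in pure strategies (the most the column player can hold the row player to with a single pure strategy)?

5

Column maxima: Left → 10, Center → 10, Right → 5.
The smallest of these is 5.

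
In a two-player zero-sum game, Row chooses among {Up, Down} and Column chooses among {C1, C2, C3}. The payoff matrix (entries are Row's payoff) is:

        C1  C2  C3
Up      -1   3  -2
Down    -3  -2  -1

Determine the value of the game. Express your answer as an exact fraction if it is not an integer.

-5/3

Row minima: Up → -2, Down → -3; maximin = -2.
Column maxima: C1 → -1, C2 → 3, C3 → -1; minimax = -1.
-2 ≠ -1, so there is no saddle point; optimal play is mixed.
C2 is strictly dominated by C1 (it gives Row strictly more in every row), so Column never plays it.
On the remaining 2×2 (Up, Down vs C1, C3):
Let Row play Up with probability p. Expected payoff against C1: (-1)p + (-3)(1−p) = 2p − 3; against C3: (-2)p + (-1)(1−p) = −p − 1.
Setting these equal: 2p − 3 = −p − 1 ⇒ 3p = 2 ⇒ p = 2/3, and the value is (2)·(2/3) − 3 = -5/3.
For Column: with q = P(C1), equating Up's and Down's payoffs gives q − 2 = −2q − 1 ⇒ q = 1/3.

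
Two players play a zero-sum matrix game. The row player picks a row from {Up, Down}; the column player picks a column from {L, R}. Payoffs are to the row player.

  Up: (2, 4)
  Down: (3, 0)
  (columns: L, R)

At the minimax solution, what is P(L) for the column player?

Row minima: Up → 2, Down → 0; maximin = 2.
Column maxima: L → 3, R → 4; minimax = 3.
2 ≠ 3, so there is no saddle point; optimal play is mixed.
Let the row player play Up with probability p. Expected payoff against L: 2p + 3(1−p) = −p + 3; against R: 4p + 0(1−p) = 4p.
Setting these equal: −p + 3 = 4p ⇒ −5p = -3 ⇒ p = 3/5, and the value is (-1)·(3/5) + 3 = 12/5.
For the column player: with q = P(L), equating Up's and Down's payoffs gives −2q + 4 = 3q ⇒ q = 4/5.

4/5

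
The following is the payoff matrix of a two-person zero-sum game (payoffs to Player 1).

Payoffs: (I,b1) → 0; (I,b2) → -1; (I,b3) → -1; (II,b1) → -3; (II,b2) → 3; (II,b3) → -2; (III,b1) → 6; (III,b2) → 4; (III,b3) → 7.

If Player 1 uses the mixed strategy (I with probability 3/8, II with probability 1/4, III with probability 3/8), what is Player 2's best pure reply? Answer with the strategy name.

b1

If Player 2 plays b1, Player 1's expected payoff is (3/8)·0 + (1/4)·(-3) + (3/8)·6 = 3/2.
If Player 2 plays b2, Player 1's expected payoff is (3/8)·(-1) + (1/4)·3 + (3/8)·4 = 15/8.
If Player 2 plays b3, Player 1's expected payoff is (3/8)·(-1) + (1/4)·(-2) + (3/8)·7 = 7/4.
Player 2 minimizes Player 1's payoff; the smallest is 3/2, so the best response is b1.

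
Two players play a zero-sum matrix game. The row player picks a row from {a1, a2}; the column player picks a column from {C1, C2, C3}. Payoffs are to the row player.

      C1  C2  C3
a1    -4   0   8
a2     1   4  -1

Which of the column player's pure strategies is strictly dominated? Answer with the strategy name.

C1 holds the row player's payoff strictly below C2 in every row: -4 < 0, 1 < 4.
So C2 is strictly dominated for the column player.

C2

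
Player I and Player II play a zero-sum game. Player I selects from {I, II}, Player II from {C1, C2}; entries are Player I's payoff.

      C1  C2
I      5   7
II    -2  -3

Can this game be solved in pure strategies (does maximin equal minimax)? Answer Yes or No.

Row minima: I → 5, II → -3; maximin = 5.
Column maxima: C1 → 5, C2 → 7; minimax = 5.
maximin = minimax = 5, so a saddle point exists.

Yes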